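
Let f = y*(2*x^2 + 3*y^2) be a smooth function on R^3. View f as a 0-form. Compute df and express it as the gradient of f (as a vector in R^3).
df = (4*x*y) dx + (2*x^2 + 9*y^2) dy + (0) dz; grad f = (4*x*y, 2*x^2 + 9*y^2, 0)

For a 0-form f, d f = (∂f/∂x) dx + (∂f/∂y) dy + (∂f/∂z) dz. The components of the vector representation are exactly the entries of grad f in Cartesian coordinates:
  ∂f/∂x = 4*x*y
  ∂f/∂y = 2*x^2 + 9*y^2
  ∂f/∂z = 0.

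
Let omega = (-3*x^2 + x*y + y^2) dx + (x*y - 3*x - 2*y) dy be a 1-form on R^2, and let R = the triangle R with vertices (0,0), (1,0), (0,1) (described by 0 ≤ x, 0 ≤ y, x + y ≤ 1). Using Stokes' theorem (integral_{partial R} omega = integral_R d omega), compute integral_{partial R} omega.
integral_(partial R) omega = -11/6

Stokes: integral_partial_R omega = integral_R d omega with d omega = (∂Q/∂x - ∂P/∂y) dx ∧ dy.
  ∂Q/∂x = y - 3
  ∂P/∂y = x + 2*y
  integrand = ∂Q/∂x - ∂P/∂y = -x - y - 3.
Integrating over R: integral_0^1 integral_0^{1-x} (-x - y - 3) dy dx = -11/6.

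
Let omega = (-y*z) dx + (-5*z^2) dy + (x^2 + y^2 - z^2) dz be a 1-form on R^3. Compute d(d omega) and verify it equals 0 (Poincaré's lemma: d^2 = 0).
d(d omega) = 0

Step 1: d omega = sum_{i<j} (∂f_j/∂x_i - ∂f_i/∂x_j) dx_i ∧ dx_j:
  coeff of dx ∧ dy: z
  coeff of dx ∧ dz: 2*x + y
  coeff of dy ∧ dz: 2*y + 10*z
Step 2: Apply d again to each 2-form coefficient. The only possible 3-form in R^3 is dx ∧ dy ∧ dz, with coefficient
  ∂(coeff of dy∧dz)/∂x - ∂(coeff of dx∧dz)/∂y + ∂(coeff of dx∧dy)/∂z
  = ∂/∂x (2*y + 10*z) - ∂/∂y (2*x + y) + ∂/∂z (z).
Each of these terms simplifies to sums of mixed partials that cancel in pairs. The result is 0 (by equality of mixed partials for smooth functions — Schwarz / Clairaut).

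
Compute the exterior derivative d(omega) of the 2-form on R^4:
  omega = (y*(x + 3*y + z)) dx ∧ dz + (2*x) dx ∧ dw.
d(omega) = (-x - 6*y - z) dx ∧ dy ∧ dz

For a 2-form omega = sum_{i<j} g_{ij} dx_i ∧ dx_j, the exterior derivative is
  d(omega) = sum_{i<j} d(g_{ij}) ∧ dx_i ∧ dx_j = sum_{i<j, k} (∂g_{ij}/∂x_k) dx_k ∧ dx_i ∧ dx_j.
Expand each term, using dx_k ∧ dx_i ∧ dx_j = sgn(permutation) dx_{(a)} ∧ dx_{(b)} ∧ dx_{(c)} with (a < b < c) sorted:
  d(y*(x + 3*y + z)) includes (∂/∂y)(y*(x + 3*y + z)) dy = (x + 6*y + z) dy, which multiplied by dx ∧ dz gives (-x - 6*y - z) dx ∧ dy ∧ dz
Collecting like 3-forms: d(omega) = (-x - 6*y - z) dx ∧ dy ∧ dz.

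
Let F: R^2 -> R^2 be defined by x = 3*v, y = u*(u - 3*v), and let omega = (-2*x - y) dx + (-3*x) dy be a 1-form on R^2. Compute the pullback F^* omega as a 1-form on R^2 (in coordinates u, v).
F^* omega = (9*v*(-2*u + 3*v)) du + (-3*u^2 + 36*u*v - 18*v) dv

Using F^*(f dg) = (f ∘ F) d(g ∘ F), substitute each coordinate x_i by F_i(u, v) in f_i, and replace dx_i by d F_i = (∂F_i/∂u) du + (∂F_i/∂v) dv.
  For the x component: f_1(F) = -u^2 + 3*u*v - 6*v; d F_1 = (0) du + (3) dv
  For the y component: f_2(F) = -9*v; d F_2 = (2*u - 3*v) du + (-3*u) dv
Combining and collecting du, dv coefficients:
  coeff of du: 9*v*(-2*u + 3*v)
  coeff of dv: -3*u^2 + 36*u*v - 18*v
F^* omega = (9*v*(-2*u + 3*v)) du + (-3*u^2 + 36*u*v - 18*v) dv.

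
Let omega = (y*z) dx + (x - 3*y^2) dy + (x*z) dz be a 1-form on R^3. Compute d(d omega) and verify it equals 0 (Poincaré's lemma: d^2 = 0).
d(d omega) = 0

Step 1: d omega = sum_{i<j} (∂f_j/∂x_i - ∂f_i/∂x_j) dx_i ∧ dx_j:
  coeff of dx ∧ dy: 1 - z
  coeff of dx ∧ dz: -y + z
  coeff of dy ∧ dz: 0
Step 2: Apply d again to each 2-form coefficient. The only possible 3-form in R^3 is dx ∧ dy ∧ dz, with coefficient
  ∂(coeff of dy∧dz)/∂x - ∂(coeff of dx∧dz)/∂y + ∂(coeff of dx∧dy)/∂z
  = ∂/∂x (0) - ∂/∂y (-y + z) + ∂/∂z (1 - z).
Each of these terms simplifies to sums of mixed partials that cancel in pairs. The result is 0 (by equality of mixed partials for smooth functions — Schwarz / Clairaut).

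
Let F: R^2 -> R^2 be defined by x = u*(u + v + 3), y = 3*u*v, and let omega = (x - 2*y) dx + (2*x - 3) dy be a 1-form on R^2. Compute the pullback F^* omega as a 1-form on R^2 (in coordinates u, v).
F^* omega = (2*u^3 - 3*u^2*v + 9*u^2 + u*v^2 + 6*u*v + 9*u - 9*v) du + (u*(7*u^2 + u*v + 21*u - 9)) dv

Using F^*(f dg) = (f ∘ F) d(g ∘ F), substitute each coordinate x_i by F_i(u, v) in f_i, and replace dx_i by d F_i = (∂F_i/∂u) du + (∂F_i/∂v) dv.
  For the x component: f_1(F) = u*(u - 5*v + 3); d F_1 = (2*u + v + 3) du + (u) dv
  For the y component: f_2(F) = 2*u^2 + 2*u*v + 6*u - 3; d F_2 = (3*v) du + (3*u) dv
Combining and collecting du, dv coefficients:
  coeff of du: 2*u^3 - 3*u^2*v + 9*u^2 + u*v^2 + 6*u*v + 9*u - 9*v
  coeff of dv: u*(7*u^2 + u*v + 21*u - 9)
F^* omega = (2*u^3 - 3*u^2*v + 9*u^2 + u*v^2 + 6*u*v + 9*u - 9*v) du + (u*(7*u^2 + u*v + 21*u - 9)) dv.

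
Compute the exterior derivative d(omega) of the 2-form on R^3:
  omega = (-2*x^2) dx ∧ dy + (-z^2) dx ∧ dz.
d(omega) = 0

For a 2-form omega = sum_{i<j} g_{ij} dx_i ∧ dx_j, the exterior derivative is
  d(omega) = sum_{i<j} d(g_{ij}) ∧ dx_i ∧ dx_j = sum_{i<j, k} (∂g_{ij}/∂x_k) dx_k ∧ dx_i ∧ dx_j.
Expand each term, using dx_k ∧ dx_i ∧ dx_j = sgn(permutation) dx_{(a)} ∧ dx_{(b)} ∧ dx_{(c)} with (a < b < c) sorted:

Collecting like 3-forms: d(omega) = 0.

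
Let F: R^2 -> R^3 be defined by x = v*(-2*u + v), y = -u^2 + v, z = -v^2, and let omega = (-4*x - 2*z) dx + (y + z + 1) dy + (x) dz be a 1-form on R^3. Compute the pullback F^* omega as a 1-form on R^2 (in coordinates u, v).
F^* omega = (2*u^3 - 14*u*v^2 - 2*u*v - 2*u + 4*v^3) du + (-16*u^2*v - u^2 + 24*u*v^2 - 6*v^3 - v^2 + v + 1) dv

Using F^*(f dg) = (f ∘ F) d(g ∘ F), substitute each coordinate x_i by F_i(u, v) in f_i, and replace dx_i by d F_i = (∂F_i/∂u) du + (∂F_i/∂v) dv.
  For the x component: f_1(F) = 2*v*(4*u - v); d F_1 = (-2*v) du + (-2*u + 2*v) dv
  For the y component: f_2(F) = -u^2 - v^2 + v + 1; d F_2 = (-2*u) du + (1) dv
  For the z component: f_3(F) = v*(-2*u + v); d F_3 = (0) du + (-2*v) dv
Combining and collecting du, dv coefficients:
  coeff of du: 2*u^3 - 14*u*v^2 - 2*u*v - 2*u + 4*v^3
  coeff of dv: -16*u^2*v - u^2 + 24*u*v^2 - 6*v^3 - v^2 + v + 1
F^* omega = (2*u^3 - 14*u*v^2 - 2*u*v - 2*u + 4*v^3) du + (-16*u^2*v - u^2 + 24*u*v^2 - 6*v^3 - v^2 + v + 1) dv.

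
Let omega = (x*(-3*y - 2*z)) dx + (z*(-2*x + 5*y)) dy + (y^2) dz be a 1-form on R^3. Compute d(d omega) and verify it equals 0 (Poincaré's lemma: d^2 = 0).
d(d omega) = 0

Step 1: d omega = sum_{i<j} (∂f_j/∂x_i - ∂f_i/∂x_j) dx_i ∧ dx_j:
  coeff of dx ∧ dy: 3*x - 2*z
  coeff of dx ∧ dz: 2*x
  coeff of dy ∧ dz: 2*x - 3*y
Step 2: Apply d again to each 2-form coefficient. The only possible 3-form in R^3 is dx ∧ dy ∧ dz, with coefficient
  ∂(coeff of dy∧dz)/∂x - ∂(coeff of dx∧dz)/∂y + ∂(coeff of dx∧dy)/∂z
  = ∂/∂x (2*x - 3*y) - ∂/∂y (2*x) + ∂/∂z (3*x - 2*z).
Each of these terms simplifies to sums of mixed partials that cancel in pairs. The result is 0 (by equality of mixed partials for smooth functions — Schwarz / Clairaut).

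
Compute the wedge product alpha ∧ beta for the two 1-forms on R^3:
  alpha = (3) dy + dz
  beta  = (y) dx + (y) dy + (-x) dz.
alpha ∧ beta = (-3*y) dx ∧ dy + (-3*x - y) dy ∧ dz + (-y) dx ∧ dz

Distribute the wedge, using dx_i ∧ dx_j = -dx_j ∧ dx_i and dx_i ∧ dx_i = 0. For each pair (i, j) with i < j, the coefficient of dx_i ∧ dx_j in alpha ∧ beta is (alpha_i * beta_j - alpha_j * beta_i). Collecting: alpha ∧ beta = (-3*y) dx ∧ dy + (-3*x - y) dy ∧ dz + (-y) dx ∧ dz.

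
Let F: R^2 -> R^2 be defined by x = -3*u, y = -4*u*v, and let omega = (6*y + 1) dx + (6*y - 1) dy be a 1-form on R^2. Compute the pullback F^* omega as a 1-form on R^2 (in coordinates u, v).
F^* omega = (96*u*v^2 + 72*u*v + 4*v - 3) du + (4*u*(24*u*v + 1)) dv

Using F^*(f dg) = (f ∘ F) d(g ∘ F), substitute each coordinate x_i by F_i(u, v) in f_i, and replace dx_i by d F_i = (∂F_i/∂u) du + (∂F_i/∂v) dv.
  For the x component: f_1(F) = -24*u*v + 1; d F_1 = (-3) du + (0) dv
  For the y component: f_2(F) = -24*u*v - 1; d F_2 = (-4*v) du + (-4*u) dv
Combining and collecting du, dv coefficients:
  coeff of du: 96*u*v^2 + 72*u*v + 4*v - 3
  coeff of dv: 4*u*(24*u*v + 1)
F^* omega = (96*u*v^2 + 72*u*v + 4*v - 3) du + (4*u*(24*u*v + 1)) dv.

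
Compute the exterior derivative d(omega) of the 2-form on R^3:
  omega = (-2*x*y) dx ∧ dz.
d(omega) = (2*x) dx ∧ dy ∧ dz

For a 2-form omega = sum_{i<j} g_{ij} dx_i ∧ dx_j, the exterior derivative is
  d(omega) = sum_{i<j} d(g_{ij}) ∧ dx_i ∧ dx_j = sum_{i<j, k} (∂g_{ij}/∂x_k) dx_k ∧ dx_i ∧ dx_j.
Expand each term, using dx_k ∧ dx_i ∧ dx_j = sgn(permutation) dx_{(a)} ∧ dx_{(b)} ∧ dx_{(c)} with (a < b < c) sorted:
  d(-2*x*y) includes (∂/∂y)(-2*x*y) dy = (-2*x) dy, which multiplied by dx ∧ dz gives (2*x) dx ∧ dy ∧ dz
Collecting like 3-forms: d(omega) = (2*x) dx ∧ dy ∧ dz.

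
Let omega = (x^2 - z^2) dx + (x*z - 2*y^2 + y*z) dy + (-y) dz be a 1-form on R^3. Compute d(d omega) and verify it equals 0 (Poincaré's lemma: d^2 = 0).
d(d omega) = 0

Step 1: d omega = sum_{i<j} (∂f_j/∂x_i - ∂f_i/∂x_j) dx_i ∧ dx_j:
  coeff of dx ∧ dy: z
  coeff of dx ∧ dz: 2*z
  coeff of dy ∧ dz: -x - y - 1
Step 2: Apply d again to each 2-form coefficient. The only possible 3-form in R^3 is dx ∧ dy ∧ dz, with coefficient
  ∂(coeff of dy∧dz)/∂x - ∂(coeff of dx∧dz)/∂y + ∂(coeff of dx∧dy)/∂z
  = ∂/∂x (-x - y - 1) - ∂/∂y (2*z) + ∂/∂z (z).
Each of these terms simplifies to sums of mixed partials that cancel in pairs. The result is 0 (by equality of mixed partials for smooth functions — Schwarz / Clairaut).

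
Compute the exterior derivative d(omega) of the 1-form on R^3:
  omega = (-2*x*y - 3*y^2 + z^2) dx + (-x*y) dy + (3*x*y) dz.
d(omega) = (2*x + 5*y) dx ∧ dy + (3*y - 2*z) dx ∧ dz + (3*x) dy ∧ dz

For a 1-form omega = sum_i f_i dx_i, the exterior derivative is
  d(omega) = sum_{i < j} (∂f_j/∂x_i - ∂f_i/∂x_j) dx_i ∧ dx_j.
  coefficient of dx ∧ dy: ∂f_2/∂x - ∂f_1/∂y = ∂(-x*y)/∂x - ∂(-2*x*y - 3*y^2 + z^2)/∂y = 2*x + 5*y
  coefficient of dx ∧ dz: ∂f_3/∂x - ∂f_1/∂z = ∂(3*x*y)/∂x - ∂(-2*x*y - 3*y^2 + z^2)/∂z = 3*y - 2*z
  coefficient of dy ∧ dz: ∂f_3/∂y - ∂f_2/∂z = ∂(3*x*y)/∂y - ∂(-x*y)/∂z = 3*x
Assembling: d(omega) = (2*x + 5*y) dx ∧ dy + (3*y - 2*z) dx ∧ dz + (3*x) dy ∧ dz.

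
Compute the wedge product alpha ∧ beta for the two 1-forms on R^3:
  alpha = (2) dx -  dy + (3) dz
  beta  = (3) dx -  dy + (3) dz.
alpha ∧ beta = (1) dx ∧ dy + (-3) dx ∧ dz

Distribute the wedge, using dx_i ∧ dx_j = -dx_j ∧ dx_i and dx_i ∧ dx_i = 0. For each pair (i, j) with i < j, the coefficient of dx_i ∧ dx_j in alpha ∧ beta is (alpha_i * beta_j - alpha_j * beta_i). Collecting: alpha ∧ beta = (1) dx ∧ dy + (-3) dx ∧ dz.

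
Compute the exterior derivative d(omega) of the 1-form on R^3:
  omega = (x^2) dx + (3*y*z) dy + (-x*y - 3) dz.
d(omega) = (-y) dx ∧ dz + (-x - 3*y) dy ∧ dz

For a 1-form omega = sum_i f_i dx_i, the exterior derivative is
  d(omega) = sum_{i < j} (∂f_j/∂x_i - ∂f_i/∂x_j) dx_i ∧ dx_j.
  coefficient of dx ∧ dz: ∂f_3/∂x - ∂f_1/∂z = ∂(-x*y - 3)/∂x - ∂(x^2)/∂z = -y
  coefficient of dy ∧ dz: ∂f_3/∂y - ∂f_2/∂z = ∂(-x*y - 3)/∂y - ∂(3*y*z)/∂z = -x - 3*y
Assembling: d(omega) = (-y) dx ∧ dz + (-x - 3*y) dy ∧ dz.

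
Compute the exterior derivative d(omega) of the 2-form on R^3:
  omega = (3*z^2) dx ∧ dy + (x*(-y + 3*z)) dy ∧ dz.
d(omega) = (-y + 9*z) dx ∧ dy ∧ dz

For a 2-form omega = sum_{i<j} g_{ij} dx_i ∧ dx_j, the exterior derivative is
  d(omega) = sum_{i<j} d(g_{ij}) ∧ dx_i ∧ dx_j = sum_{i<j, k} (∂g_{ij}/∂x_k) dx_k ∧ dx_i ∧ dx_j.
Expand each term, using dx_k ∧ dx_i ∧ dx_j = sgn(permutation) dx_{(a)} ∧ dx_{(b)} ∧ dx_{(c)} with (a < b < c) sorted:
  d(3*z^2) includes (∂/∂z)(3*z^2) dz = (6*z) dz, which multiplied by dx ∧ dy gives (6*z) dx ∧ dy ∧ dz
  d(x*(-y + 3*z)) includes (∂/∂x)(x*(-y + 3*z)) dx = (-y + 3*z) dx, which multiplied by dy ∧ dz gives (-y + 3*z) dx ∧ dy ∧ dz
Collecting like 3-forms: d(omega) = (-y + 9*z) dx ∧ dy ∧ dz.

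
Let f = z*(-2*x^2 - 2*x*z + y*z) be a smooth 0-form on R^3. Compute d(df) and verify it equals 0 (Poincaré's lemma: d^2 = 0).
d(df) = 0

Step 1: df = sum_i (∂f/∂x_i) dx_i = (2*z*(-2*x - z)) dx + (z^2) dy + (-2*x^2 - 4*x*z + 2*y*z) dz.
Step 2: Apply d again. Using the 1-form formula, the coefficient of dx ∧ dy in d(df) is ∂^2 f/∂x ∂y - ∂^2 f/∂y ∂x = (0) - (0) = 0 (equality of mixed partials for smooth f).
Similarly for dx ∧ dz and dy ∧ dz — all coefficients vanish. So d(df) = 0.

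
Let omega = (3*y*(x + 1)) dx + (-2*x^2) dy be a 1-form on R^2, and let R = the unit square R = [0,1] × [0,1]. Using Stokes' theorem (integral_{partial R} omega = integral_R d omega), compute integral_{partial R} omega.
integral_(partial R) omega = -13/2

Stokes: integral_partial_R omega = integral_R d omega with d omega = (∂Q/∂x - ∂P/∂y) dx ∧ dy.
  ∂Q/∂x = -4*x
  ∂P/∂y = 3*x + 3
  integrand = ∂Q/∂x - ∂P/∂y = -7*x - 3.
Integrating over R: integral_0^1 integral_0^1 (-7*x - 3) dx dy = -13/2.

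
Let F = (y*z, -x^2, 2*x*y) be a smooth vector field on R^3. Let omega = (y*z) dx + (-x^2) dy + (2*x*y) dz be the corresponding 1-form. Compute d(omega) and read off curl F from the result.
d(omega) = (2*x) dy ∧ dz + (-y) dz ∧ dx + (-2*x - z) dx ∧ dy; curl F = (2*x, -y, -2*x - z)

d omega = sum_{i<j} (∂f_j/∂x_i - ∂f_i/∂x_j) dx_i ∧ dx_j. Under the identification (dy ∧ dz, dz ∧ dx, dx ∧ dy) ↔ (e_x, e_y, e_z), the coefficients are exactly the components of curl F. Compute:
  ∂R/∂y - ∂Q/∂z = (2*x) - (0) = 2*x
  ∂P/∂z - ∂R/∂x = (y) - (2*y) = -y
  ∂Q/∂x - ∂P/∂y = (-2*x) - (z) = -2*x - z.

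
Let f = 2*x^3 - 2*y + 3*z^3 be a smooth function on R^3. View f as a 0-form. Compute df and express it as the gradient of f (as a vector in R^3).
df = (6*x^2) dx + (-2) dy + (9*z^2) dz; grad f = (6*x^2, -2, 9*z^2)

For a 0-form f, d f = (∂f/∂x) dx + (∂f/∂y) dy + (∂f/∂z) dz. The components of the vector representation are exactly the entries of grad f in Cartesian coordinates:
  ∂f/∂x = 6*x^2
  ∂f/∂y = -2
  ∂f/∂z = 9*z^2.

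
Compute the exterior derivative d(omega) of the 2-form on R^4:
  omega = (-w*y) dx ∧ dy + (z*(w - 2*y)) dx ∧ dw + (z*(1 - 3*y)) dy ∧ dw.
d(omega) = (-y + 2*z) dx ∧ dy ∧ dw + (-w + 2*y) dx ∧ dz ∧ dw + (3*y - 1) dy ∧ dz ∧ dw

For a 2-form omega = sum_{i<j} g_{ij} dx_i ∧ dx_j, the exterior derivative is
  d(omega) = sum_{i<j} d(g_{ij}) ∧ dx_i ∧ dx_j = sum_{i<j, k} (∂g_{ij}/∂x_k) dx_k ∧ dx_i ∧ dx_j.
Expand each term, using dx_k ∧ dx_i ∧ dx_j = sgn(permutation) dx_{(a)} ∧ dx_{(b)} ∧ dx_{(c)} with (a < b < c) sorted:
  d(-w*y) includes (∂/∂w)(-w*y) dw = (-y) dw, which multiplied by dx ∧ dy gives (-y) dx ∧ dy ∧ dw
  d(z*(w - 2*y)) includes (∂/∂y)(z*(w - 2*y)) dy = (-2*z) dy, which multiplied by dx ∧ dw gives (2*z) dx ∧ dy ∧ dw
  d(z*(w - 2*y)) includes (∂/∂z)(z*(w - 2*y)) dz = (w - 2*y) dz, which multiplied by dx ∧ dw gives (-w + 2*y) dx ∧ dz ∧ dw
  d(z*(1 - 3*y)) includes (∂/∂z)(z*(1 - 3*y)) dz = (1 - 3*y) dz, which multiplied by dy ∧ dw gives (3*y - 1) dy ∧ dz ∧ dw
Collecting like 3-forms: d(omega) = (-y + 2*z) dx ∧ dy ∧ dw + (-w + 2*y) dx ∧ dz ∧ dw + (3*y - 1) dy ∧ dz ∧ dw.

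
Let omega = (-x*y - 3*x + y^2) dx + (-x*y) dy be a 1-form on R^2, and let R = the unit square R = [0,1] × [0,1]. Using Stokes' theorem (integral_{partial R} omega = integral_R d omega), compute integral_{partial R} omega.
integral_(partial R) omega = -1

Stokes: integral_partial_R omega = integral_R d omega with d omega = (∂Q/∂x - ∂P/∂y) dx ∧ dy.
  ∂Q/∂x = -y
  ∂P/∂y = -x + 2*y
  integrand = ∂Q/∂x - ∂P/∂y = x - 3*y.
Integrating over R: integral_0^1 integral_0^1 (x - 3*y) dx dy = -1.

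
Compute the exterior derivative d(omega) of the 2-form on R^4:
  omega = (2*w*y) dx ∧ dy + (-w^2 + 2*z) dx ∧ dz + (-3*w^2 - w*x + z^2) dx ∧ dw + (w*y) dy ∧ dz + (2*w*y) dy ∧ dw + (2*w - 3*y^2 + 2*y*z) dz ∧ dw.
d(omega) = (2*y) dx ∧ dy ∧ dw + (-2*w - 2*z) dx ∧ dz ∧ dw + (-5*y + 2*z) dy ∧ dz ∧ dw

For a 2-form omega = sum_{i<j} g_{ij} dx_i ∧ dx_j, the exterior derivative is
  d(omega) = sum_{i<j} d(g_{ij}) ∧ dx_i ∧ dx_j = sum_{i<j, k} (∂g_{ij}/∂x_k) dx_k ∧ dx_i ∧ dx_j.
Expand each term, using dx_k ∧ dx_i ∧ dx_j = sgn(permutation) dx_{(a)} ∧ dx_{(b)} ∧ dx_{(c)} with (a < b < c) sorted:
  d(2*w*y) includes (∂/∂w)(2*w*y) dw = (2*y) dw, which multiplied by dx ∧ dy gives (2*y) dx ∧ dy ∧ dw
  d(-w^2 + 2*z) includes (∂/∂w)(-w^2 + 2*z) dw = (-2*w) dw, which multiplied by dx ∧ dz gives (-2*w) dx ∧ dz ∧ dw
  d(-3*w^2 - w*x + z^2) includes (∂/∂z)(-3*w^2 - w*x + z^2) dz = (2*z) dz, which multiplied by dx ∧ dw gives (-2*z) dx ∧ dz ∧ dw
  d(w*y) includes (∂/∂w)(w*y) dw = (y) dw, which multiplied by dy ∧ dz gives (y) dy ∧ dz ∧ dw
  d(2*w - 3*y^2 + 2*y*z) includes (∂/∂y)(2*w - 3*y^2 + 2*y*z) dy = (-6*y + 2*z) dy, which multiplied by dz ∧ dw gives (-6*y + 2*z) dy ∧ dz ∧ dw
Collecting like 3-forms: d(omega) = (2*y) dx ∧ dy ∧ dw + (-2*w - 2*z) dx ∧ dz ∧ dw + (-5*y + 2*z) dy ∧ dz ∧ dw.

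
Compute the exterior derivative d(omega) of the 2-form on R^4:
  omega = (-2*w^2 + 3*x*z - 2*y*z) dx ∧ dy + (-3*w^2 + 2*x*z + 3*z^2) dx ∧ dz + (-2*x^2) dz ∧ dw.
d(omega) = (3*x - 2*y) dx ∧ dy ∧ dz + (-4*w) dx ∧ dy ∧ dw + (-6*w - 4*x) dx ∧ dz ∧ dw

For a 2-form omega = sum_{i<j} g_{ij} dx_i ∧ dx_j, the exterior derivative is
  d(omega) = sum_{i<j} d(g_{ij}) ∧ dx_i ∧ dx_j = sum_{i<j, k} (∂g_{ij}/∂x_k) dx_k ∧ dx_i ∧ dx_j.
Expand each term, using dx_k ∧ dx_i ∧ dx_j = sgn(permutation) dx_{(a)} ∧ dx_{(b)} ∧ dx_{(c)} with (a < b < c) sorted:
  d(-2*w^2 + 3*x*z - 2*y*z) includes (∂/∂z)(-2*w^2 + 3*x*z - 2*y*z) dz = (3*x - 2*y) dz, which multiplied by dx ∧ dy gives (3*x - 2*y) dx ∧ dy ∧ dz
  d(-2*w^2 + 3*x*z - 2*y*z) includes (∂/∂w)(-2*w^2 + 3*x*z - 2*y*z) dw = (-4*w) dw, which multiplied by dx ∧ dy gives (-4*w) dx ∧ dy ∧ dw
  d(-3*w^2 + 2*x*z + 3*z^2) includes (∂/∂w)(-3*w^2 + 2*x*z + 3*z^2) dw = (-6*w) dw, which multiplied by dx ∧ dz gives (-6*w) dx ∧ dz ∧ dw
  d(-2*x^2) includes (∂/∂x)(-2*x^2) dx = (-4*x) dx, which multiplied by dz ∧ dw gives (-4*x) dx ∧ dz ∧ dw
Collecting like 3-forms: d(omega) = (3*x - 2*y) dx ∧ dy ∧ dz + (-4*w) dx ∧ dy ∧ dw + (-6*w - 4*x) dx ∧ dz ∧ dw.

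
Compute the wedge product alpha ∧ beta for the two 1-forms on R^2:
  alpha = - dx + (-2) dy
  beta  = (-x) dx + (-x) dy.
alpha ∧ beta = (-x) dx ∧ dy

Distribute the wedge, using dx_i ∧ dx_j = -dx_j ∧ dx_i and dx_i ∧ dx_i = 0. For each pair (i, j) with i < j, the coefficient of dx_i ∧ dx_j in alpha ∧ beta is (alpha_i * beta_j - alpha_j * beta_i). Collecting: alpha ∧ beta = (-x) dx ∧ dy.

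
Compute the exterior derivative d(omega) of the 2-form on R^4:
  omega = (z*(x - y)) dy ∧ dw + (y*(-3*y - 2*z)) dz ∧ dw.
d(omega) = (z) dx ∧ dy ∧ dw + (-x - 5*y - 2*z) dy ∧ dz ∧ dw

For a 2-form omega = sum_{i<j} g_{ij} dx_i ∧ dx_j, the exterior derivative is
  d(omega) = sum_{i<j} d(g_{ij}) ∧ dx_i ∧ dx_j = sum_{i<j, k} (∂g_{ij}/∂x_k) dx_k ∧ dx_i ∧ dx_j.
Expand each term, using dx_k ∧ dx_i ∧ dx_j = sgn(permutation) dx_{(a)} ∧ dx_{(b)} ∧ dx_{(c)} with (a < b < c) sorted:
  d(z*(x - y)) includes (∂/∂x)(z*(x - y)) dx = (z) dx, which multiplied by dy ∧ dw gives (z) dx ∧ dy ∧ dw
  d(z*(x - y)) includes (∂/∂z)(z*(x - y)) dz = (x - y) dz, which multiplied by dy ∧ dw gives (-x + y) dy ∧ dz ∧ dw
  d(y*(-3*y - 2*z)) includes (∂/∂y)(y*(-3*y - 2*z)) dy = (-6*y - 2*z) dy, which multiplied by dz ∧ dw gives (-6*y - 2*z) dy ∧ dz ∧ dw
Collecting like 3-forms: d(omega) = (z) dx ∧ dy ∧ dw + (-x - 5*y - 2*z) dy ∧ dz ∧ dw.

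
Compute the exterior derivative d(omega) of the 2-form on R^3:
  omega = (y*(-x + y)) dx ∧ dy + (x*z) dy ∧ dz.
d(omega) = (z) dx ∧ dy ∧ dz

For a 2-form omega = sum_{i<j} g_{ij} dx_i ∧ dx_j, the exterior derivative is
  d(omega) = sum_{i<j} d(g_{ij}) ∧ dx_i ∧ dx_j = sum_{i<j, k} (∂g_{ij}/∂x_k) dx_k ∧ dx_i ∧ dx_j.
Expand each term, using dx_k ∧ dx_i ∧ dx_j = sgn(permutation) dx_{(a)} ∧ dx_{(b)} ∧ dx_{(c)} with (a < b < c) sorted:
  d(x*z) includes (∂/∂x)(x*z) dx = (z) dx, which multiplied by dy ∧ dz gives (z) dx ∧ dy ∧ dz
Collecting like 3-forms: d(omega) = (z) dx ∧ dy ∧ dz.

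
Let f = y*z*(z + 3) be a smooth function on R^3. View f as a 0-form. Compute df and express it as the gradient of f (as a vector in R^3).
df = (0) dx + (z*(z + 3)) dy + (y*(2*z + 3)) dz; grad f = (0, z*(z + 3), y*(2*z + 3))

For a 0-form f, d f = (∂f/∂x) dx + (∂f/∂y) dy + (∂f/∂z) dz. The components of the vector representation are exactly the entries of grad f in Cartesian coordinates:
  ∂f/∂x = 0
  ∂f/∂y = z*(z + 3)
  ∂f/∂z = y*(2*z + 3).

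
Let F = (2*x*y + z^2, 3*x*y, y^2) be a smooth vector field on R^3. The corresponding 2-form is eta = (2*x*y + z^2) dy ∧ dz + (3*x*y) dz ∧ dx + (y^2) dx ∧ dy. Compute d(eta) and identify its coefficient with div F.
d(eta) = (3*x + 2*y) dx ∧ dy ∧ dz; div F = 3*x + 2*y

For a 2-form in R^3 of the form above, applying d gives a 3-form with coefficient ∂P/∂x + ∂Q/∂y + ∂R/∂z:
  ∂P/∂x = 2*y
  ∂Q/∂y = 3*x
  ∂R/∂z = 0
Sum = 3*x + 2*y, which is exactly div F.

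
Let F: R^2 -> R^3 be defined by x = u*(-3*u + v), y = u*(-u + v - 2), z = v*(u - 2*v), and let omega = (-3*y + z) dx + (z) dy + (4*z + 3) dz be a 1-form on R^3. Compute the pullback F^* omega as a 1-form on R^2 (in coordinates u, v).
F^* omega = (-18*u^3 + 13*u^2*v - 36*u^2 + 19*u*v^2 + 4*u*v - 12*v^3 + 4*v^2 + 3*v) du + (3*u^3 + 3*u^2*v + 6*u^2 - 28*u*v^2 + 3*u + 32*v^3 - 12*v) dv

Using F^*(f dg) = (f ∘ F) d(g ∘ F), substitute each coordinate x_i by F_i(u, v) in f_i, and replace dx_i by d F_i = (∂F_i/∂u) du + (∂F_i/∂v) dv.
  For the x component: f_1(F) = 3*u^2 - 2*u*v + 6*u - 2*v^2; d F_1 = (-6*u + v) du + (u) dv
  For the y component: f_2(F) = v*(u - 2*v); d F_2 = (-2*u + v - 2) du + (u) dv
  For the z component: f_3(F) = 4*u*v - 8*v^2 + 3; d F_3 = (v) du + (u - 4*v) dv
Combining and collecting du, dv coefficients:
  coeff of du: -18*u^3 + 13*u^2*v - 36*u^2 + 19*u*v^2 + 4*u*v - 12*v^3 + 4*v^2 + 3*v
  coeff of dv: 3*u^3 + 3*u^2*v + 6*u^2 - 28*u*v^2 + 3*u + 32*v^3 - 12*v
F^* omega = (-18*u^3 + 13*u^2*v - 36*u^2 + 19*u*v^2 + 4*u*v - 12*v^3 + 4*v^2 + 3*v) du + (3*u^3 + 3*u^2*v + 6*u^2 - 28*u*v^2 + 3*u + 32*v^3 - 12*v) dv.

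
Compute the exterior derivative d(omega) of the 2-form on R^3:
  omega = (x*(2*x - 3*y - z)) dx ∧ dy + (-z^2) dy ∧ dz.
d(omega) = (-x) dx ∧ dy ∧ dz

For a 2-form omega = sum_{i<j} g_{ij} dx_i ∧ dx_j, the exterior derivative is
  d(omega) = sum_{i<j} d(g_{ij}) ∧ dx_i ∧ dx_j = sum_{i<j, k} (∂g_{ij}/∂x_k) dx_k ∧ dx_i ∧ dx_j.
Expand each term, using dx_k ∧ dx_i ∧ dx_j = sgn(permutation) dx_{(a)} ∧ dx_{(b)} ∧ dx_{(c)} with (a < b < c) sorted:
  d(x*(2*x - 3*y - z)) includes (∂/∂z)(x*(2*x - 3*y - z)) dz = (-x) dz, which multiplied by dx ∧ dy gives (-x) dx ∧ dy ∧ dz
Collecting like 3-forms: d(omega) = (-x) dx ∧ dy ∧ dz.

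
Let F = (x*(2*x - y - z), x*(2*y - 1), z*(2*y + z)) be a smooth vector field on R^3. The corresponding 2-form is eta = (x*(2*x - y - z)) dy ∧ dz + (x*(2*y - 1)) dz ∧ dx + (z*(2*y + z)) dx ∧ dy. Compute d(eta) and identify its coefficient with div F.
d(eta) = (6*x + y + z) dx ∧ dy ∧ dz; div F = 6*x + y + z

For a 2-form in R^3 of the form above, applying d gives a 3-form with coefficient ∂P/∂x + ∂Q/∂y + ∂R/∂z:
  ∂P/∂x = 4*x - y - z
  ∂Q/∂y = 2*x
  ∂R/∂z = 2*y + 2*z
Sum = 6*x + y + z, which is exactly div F.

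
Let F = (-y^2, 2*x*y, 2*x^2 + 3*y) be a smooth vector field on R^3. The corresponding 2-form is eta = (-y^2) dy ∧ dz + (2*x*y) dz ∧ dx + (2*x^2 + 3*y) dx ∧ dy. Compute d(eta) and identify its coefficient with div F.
d(eta) = (2*x) dx ∧ dy ∧ dz; div F = 2*x

For a 2-form in R^3 of the form above, applying d gives a 3-form with coefficient ∂P/∂x + ∂Q/∂y + ∂R/∂z:
  ∂P/∂x = 0
  ∂Q/∂y = 2*x
  ∂R/∂z = 0
Sum = 2*x, which is exactly div F.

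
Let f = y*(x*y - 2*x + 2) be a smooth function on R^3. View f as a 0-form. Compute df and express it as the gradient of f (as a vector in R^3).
df = (y*(y - 2)) dx + (2*x*y - 2*x + 2) dy + (0) dz; grad f = (y*(y - 2), 2*x*y - 2*x + 2, 0)

For a 0-form f, d f = (∂f/∂x) dx + (∂f/∂y) dy + (∂f/∂z) dz. The components of the vector representation are exactly the entries of grad f in Cartesian coordinates:
  ∂f/∂x = y*(y - 2)
  ∂f/∂y = 2*x*y - 2*x + 2
  ∂f/∂z = 0.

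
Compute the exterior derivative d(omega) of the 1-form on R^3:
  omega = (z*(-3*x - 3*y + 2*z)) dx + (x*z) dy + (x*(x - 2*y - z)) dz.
d(omega) = (4*z) dx ∧ dy + (5*x + y - 5*z) dx ∧ dz + (-3*x) dy ∧ dz

For a 1-form omega = sum_i f_i dx_i, the exterior derivative is
  d(omega) = sum_{i < j} (∂f_j/∂x_i - ∂f_i/∂x_j) dx_i ∧ dx_j.
  coefficient of dx ∧ dy: ∂f_2/∂x - ∂f_1/∂y = ∂(x*z)/∂x - ∂(z*(-3*x - 3*y + 2*z))/∂y = 4*z
  coefficient of dx ∧ dz: ∂f_3/∂x - ∂f_1/∂z = ∂(x*(x - 2*y - z))/∂x - ∂(z*(-3*x - 3*y + 2*z))/∂z = 5*x + y - 5*z
  coefficient of dy ∧ dz: ∂f_3/∂y - ∂f_2/∂z = ∂(x*(x - 2*y - z))/∂y - ∂(x*z)/∂z = -3*x
Assembling: d(omega) = (4*z) dx ∧ dy + (5*x + y - 5*z) dx ∧ dz + (-3*x) dy ∧ dz.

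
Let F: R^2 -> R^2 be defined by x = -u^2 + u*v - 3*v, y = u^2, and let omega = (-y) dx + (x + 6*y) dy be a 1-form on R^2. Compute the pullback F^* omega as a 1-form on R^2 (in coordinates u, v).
F^* omega = (u*(12*u^2 + u*v - 6*v)) du + (u^2*(3 - u)) dv

Using F^*(f dg) = (f ∘ F) d(g ∘ F), substitute each coordinate x_i by F_i(u, v) in f_i, and replace dx_i by d F_i = (∂F_i/∂u) du + (∂F_i/∂v) dv.
  For the x component: f_1(F) = -u^2; d F_1 = (-2*u + v) du + (u - 3) dv
  For the y component: f_2(F) = 5*u^2 + u*v - 3*v; d F_2 = (2*u) du + (0) dv
Combining and collecting du, dv coefficients:
  coeff of du: u*(12*u^2 + u*v - 6*v)
  coeff of dv: u^2*(3 - u)
F^* omega = (u*(12*u^2 + u*v - 6*v)) du + (u^2*(3 - u)) dv.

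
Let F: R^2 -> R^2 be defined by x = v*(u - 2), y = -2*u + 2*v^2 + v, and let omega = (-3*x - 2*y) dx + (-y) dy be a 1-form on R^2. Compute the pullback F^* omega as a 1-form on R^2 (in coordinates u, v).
F^* omega = (-3*u*v^2 + 4*u*v - 4*u - 4*v^3 + 8*v^2 + 2*v) du + (-3*u^2*v + 4*u^2 - 4*u*v^2 + 18*u*v - 6*u - 8*v^3 + 2*v^2 - 9*v) dv

Using F^*(f dg) = (f ∘ F) d(g ∘ F), substitute each coordinate x_i by F_i(u, v) in f_i, and replace dx_i by d F_i = (∂F_i/∂u) du + (∂F_i/∂v) dv.
  For the x component: f_1(F) = -3*u*v + 4*u - 4*v^2 + 4*v; d F_1 = (v) du + (u - 2) dv
  For the y component: f_2(F) = 2*u - 2*v^2 - v; d F_2 = (-2) du + (4*v + 1) dv
Combining and collecting du, dv coefficients:
  coeff of du: -3*u*v^2 + 4*u*v - 4*u - 4*v^3 + 8*v^2 + 2*v
  coeff of dv: -3*u^2*v + 4*u^2 - 4*u*v^2 + 18*u*v - 6*u - 8*v^3 + 2*v^2 - 9*v
F^* omega = (-3*u*v^2 + 4*u*v - 4*u - 4*v^3 + 8*v^2 + 2*v) du + (-3*u^2*v + 4*u^2 - 4*u*v^2 + 18*u*v - 6*u - 8*v^3 + 2*v^2 - 9*v) dv.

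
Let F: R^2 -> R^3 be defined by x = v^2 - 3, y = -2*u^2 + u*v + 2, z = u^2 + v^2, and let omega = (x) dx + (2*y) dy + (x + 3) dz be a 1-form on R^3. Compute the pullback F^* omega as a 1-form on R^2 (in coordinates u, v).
F^* omega = (16*u^3 - 12*u^2*v + 4*u*v^2 - 16*u + 4*v) du + (-4*u^3 + 2*u^2*v + 4*u + 4*v^3 - 6*v) dv

Using F^*(f dg) = (f ∘ F) d(g ∘ F), substitute each coordinate x_i by F_i(u, v) in f_i, and replace dx_i by d F_i = (∂F_i/∂u) du + (∂F_i/∂v) dv.
  For the x component: f_1(F) = v^2 - 3; d F_1 = (0) du + (2*v) dv
  For the y component: f_2(F) = -4*u^2 + 2*u*v + 4; d F_2 = (-4*u + v) du + (u) dv
  For the z component: f_3(F) = v^2; d F_3 = (2*u) du + (2*v) dv
Combining and collecting du, dv coefficients:
  coeff of du: 16*u^3 - 12*u^2*v + 4*u*v^2 - 16*u + 4*v
  coeff of dv: -4*u^3 + 2*u^2*v + 4*u + 4*v^3 - 6*v
F^* omega = (16*u^3 - 12*u^2*v + 4*u*v^2 - 16*u + 4*v) du + (-4*u^3 + 2*u^2*v + 4*u + 4*v^3 - 6*v) dv.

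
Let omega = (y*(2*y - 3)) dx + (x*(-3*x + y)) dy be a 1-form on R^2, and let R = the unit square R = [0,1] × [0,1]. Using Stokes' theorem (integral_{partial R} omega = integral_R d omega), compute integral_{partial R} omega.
integral_(partial R) omega = -3/2

Stokes: integral_partial_R omega = integral_R d omega with d omega = (∂Q/∂x - ∂P/∂y) dx ∧ dy.
  ∂Q/∂x = -6*x + y
  ∂P/∂y = 4*y - 3
  integrand = ∂Q/∂x - ∂P/∂y = -6*x - 3*y + 3.
Integrating over R: integral_0^1 integral_0^1 (-6*x - 3*y + 3) dx dy = -3/2.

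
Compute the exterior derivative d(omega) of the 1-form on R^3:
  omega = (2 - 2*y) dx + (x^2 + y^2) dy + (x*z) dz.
d(omega) = (2*x + 2) dx ∧ dy + (z) dx ∧ dz

For a 1-form omega = sum_i f_i dx_i, the exterior derivative is
  d(omega) = sum_{i < j} (∂f_j/∂x_i - ∂f_i/∂x_j) dx_i ∧ dx_j.
  coefficient of dx ∧ dy: ∂f_2/∂x - ∂f_1/∂y = ∂(x^2 + y^2)/∂x - ∂(2 - 2*y)/∂y = 2*x + 2
  coefficient of dx ∧ dz: ∂f_3/∂x - ∂f_1/∂z = ∂(x*z)/∂x - ∂(2 - 2*y)/∂z = z
Assembling: d(omega) = (2*x + 2) dx ∧ dy + (z) dx ∧ dz.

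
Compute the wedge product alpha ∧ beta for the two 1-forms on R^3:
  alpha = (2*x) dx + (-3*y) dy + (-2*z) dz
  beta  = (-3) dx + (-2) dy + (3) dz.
alpha ∧ beta = (-4*x - 9*y) dx ∧ dy + (6*x - 6*z) dx ∧ dz + (-9*y - 4*z) dy ∧ dz

Distribute the wedge, using dx_i ∧ dx_j = -dx_j ∧ dx_i and dx_i ∧ dx_i = 0. For each pair (i, j) with i < j, the coefficient of dx_i ∧ dx_j in alpha ∧ beta is (alpha_i * beta_j - alpha_j * beta_i). Collecting: alpha ∧ beta = (-4*x - 9*y) dx ∧ dy + (6*x - 6*z) dx ∧ dz + (-9*y - 4*z) dy ∧ dz.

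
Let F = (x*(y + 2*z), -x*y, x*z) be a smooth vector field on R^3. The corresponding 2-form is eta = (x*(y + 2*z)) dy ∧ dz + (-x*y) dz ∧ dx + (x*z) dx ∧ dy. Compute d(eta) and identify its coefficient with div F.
d(eta) = (y + 2*z) dx ∧ dy ∧ dz; div F = y + 2*z

For a 2-form in R^3 of the form above, applying d gives a 3-form with coefficient ∂P/∂x + ∂Q/∂y + ∂R/∂z:
  ∂P/∂x = y + 2*z
  ∂Q/∂y = -x
  ∂R/∂z = x
Sum = y + 2*z, which is exactly div F.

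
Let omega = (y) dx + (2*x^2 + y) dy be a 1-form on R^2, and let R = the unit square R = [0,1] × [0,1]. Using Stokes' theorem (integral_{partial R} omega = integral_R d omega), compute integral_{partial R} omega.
integral_(partial R) omega = 1

Stokes: integral_partial_R omega = integral_R d omega with d omega = (∂Q/∂x - ∂P/∂y) dx ∧ dy.
  ∂Q/∂x = 4*x
  ∂P/∂y = 1
  integrand = ∂Q/∂x - ∂P/∂y = 4*x - 1.
Integrating over R: integral_0^1 integral_0^1 (4*x - 1) dx dy = 1.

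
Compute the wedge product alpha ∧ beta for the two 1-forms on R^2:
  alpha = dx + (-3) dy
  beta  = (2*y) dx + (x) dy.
alpha ∧ beta = (x + 6*y) dx ∧ dy

Distribute the wedge, using dx_i ∧ dx_j = -dx_j ∧ dx_i and dx_i ∧ dx_i = 0. For each pair (i, j) with i < j, the coefficient of dx_i ∧ dx_j in alpha ∧ beta is (alpha_i * beta_j - alpha_j * beta_i). Collecting: alpha ∧ beta = (x + 6*y) dx ∧ dy.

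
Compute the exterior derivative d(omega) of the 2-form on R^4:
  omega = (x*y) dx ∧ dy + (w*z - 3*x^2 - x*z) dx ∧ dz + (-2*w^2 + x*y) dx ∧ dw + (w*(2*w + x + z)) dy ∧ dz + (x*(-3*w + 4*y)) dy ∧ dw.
d(omega) = (z) dx ∧ dz ∧ dw + (-3*w - x + 4*y) dx ∧ dy ∧ dw + (w) dx ∧ dy ∧ dz + (4*w + x + z) dy ∧ dz ∧ dw

For a 2-form omega = sum_{i<j} g_{ij} dx_i ∧ dx_j, the exterior derivative is
  d(omega) = sum_{i<j} d(g_{ij}) ∧ dx_i ∧ dx_j = sum_{i<j, k} (∂g_{ij}/∂x_k) dx_k ∧ dx_i ∧ dx_j.
Expand each term, using dx_k ∧ dx_i ∧ dx_j = sgn(permutation) dx_{(a)} ∧ dx_{(b)} ∧ dx_{(c)} with (a < b < c) sorted:
  d(w*z - 3*x^2 - x*z) includes (∂/∂w)(w*z - 3*x^2 - x*z) dw = (z) dw, which multiplied by dx ∧ dz gives (z) dx ∧ dz ∧ dw
  d(-2*w^2 + x*y) includes (∂/∂y)(-2*w^2 + x*y) dy = (x) dy, which multiplied by dx ∧ dw gives (-x) dx ∧ dy ∧ dw
  d(w*(2*w + x + z)) includes (∂/∂x)(w*(2*w + x + z)) dx = (w) dx, which multiplied by dy ∧ dz gives (w) dx ∧ dy ∧ dz
  d(w*(2*w + x + z)) includes (∂/∂w)(w*(2*w + x + z)) dw = (4*w + x + z) dw, which multiplied by dy ∧ dz gives (4*w + x + z) dy ∧ dz ∧ dw
  d(x*(-3*w + 4*y)) includes (∂/∂x)(x*(-3*w + 4*y)) dx = (-3*w + 4*y) dx, which multiplied by dy ∧ dw gives (-3*w + 4*y) dx ∧ dy ∧ dw
Collecting like 3-forms: d(omega) = (z) dx ∧ dz ∧ dw + (-3*w - x + 4*y) dx ∧ dy ∧ dw + (w) dx ∧ dy ∧ dz + (4*w + x + z) dy ∧ dz ∧ dw.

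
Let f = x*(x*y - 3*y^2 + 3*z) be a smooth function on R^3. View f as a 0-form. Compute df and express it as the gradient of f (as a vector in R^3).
df = (2*x*y - 3*y^2 + 3*z) dx + (x*(x - 6*y)) dy + (3*x) dz; grad f = (2*x*y - 3*y^2 + 3*z, x*(x - 6*y), 3*x)

For a 0-form f, d f = (∂f/∂x) dx + (∂f/∂y) dy + (∂f/∂z) dz. The components of the vector representation are exactly the entries of grad f in Cartesian coordinates:
  ∂f/∂x = 2*x*y - 3*y^2 + 3*z
  ∂f/∂y = x*(x - 6*y)
  ∂f/∂z = 3*x.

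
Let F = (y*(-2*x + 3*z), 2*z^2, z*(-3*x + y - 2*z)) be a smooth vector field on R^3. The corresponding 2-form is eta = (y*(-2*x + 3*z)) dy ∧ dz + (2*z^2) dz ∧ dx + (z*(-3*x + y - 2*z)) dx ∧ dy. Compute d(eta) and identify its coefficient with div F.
d(eta) = (-3*x - y - 4*z) dx ∧ dy ∧ dz; div F = -3*x - y - 4*z

For a 2-form in R^3 of the form above, applying d gives a 3-form with coefficient ∂P/∂x + ∂Q/∂y + ∂R/∂z:
  ∂P/∂x = -2*y
  ∂Q/∂y = 0
  ∂R/∂z = -3*x + y - 4*z
Sum = -3*x - y - 4*z, which is exactly div F.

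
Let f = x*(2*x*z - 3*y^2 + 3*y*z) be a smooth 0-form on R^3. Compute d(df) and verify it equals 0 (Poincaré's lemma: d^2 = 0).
d(df) = 0

Step 1: df = sum_i (∂f/∂x_i) dx_i = (4*x*z - 3*y^2 + 3*y*z) dx + (3*x*(-2*y + z)) dy + (x*(2*x + 3*y)) dz.
Step 2: Apply d again. Using the 1-form formula, the coefficient of dx ∧ dy in d(df) is ∂^2 f/∂x ∂y - ∂^2 f/∂y ∂x = (-6*y + 3*z) - (-6*y + 3*z) = 0 (equality of mixed partials for smooth f).
Similarly for dx ∧ dz and dy ∧ dz — all coefficients vanish. So d(df) = 0.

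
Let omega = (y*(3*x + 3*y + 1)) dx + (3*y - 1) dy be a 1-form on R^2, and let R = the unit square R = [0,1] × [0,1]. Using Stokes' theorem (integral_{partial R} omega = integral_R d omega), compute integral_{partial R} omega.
integral_(partial R) omega = -11/2

Stokes: integral_partial_R omega = integral_R d omega with d omega = (∂Q/∂x - ∂P/∂y) dx ∧ dy.
  ∂Q/∂x = 0
  ∂P/∂y = 3*x + 6*y + 1
  integrand = ∂Q/∂x - ∂P/∂y = -3*x - 6*y - 1.
Integrating over R: integral_0^1 integral_0^1 (-3*x - 6*y - 1) dx dy = -11/2.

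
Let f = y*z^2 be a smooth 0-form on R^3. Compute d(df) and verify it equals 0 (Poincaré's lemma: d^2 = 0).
d(df) = 0

Step 1: df = sum_i (∂f/∂x_i) dx_i = (0) dx + (z^2) dy + (2*y*z) dz.
Step 2: Apply d again. Using the 1-form formula, the coefficient of dx ∧ dy in d(df) is ∂^2 f/∂x ∂y - ∂^2 f/∂y ∂x = (0) - (0) = 0 (equality of mixed partials for smooth f).
Similarly for dx ∧ dz and dy ∧ dz — all coefficients vanish. So d(df) = 0.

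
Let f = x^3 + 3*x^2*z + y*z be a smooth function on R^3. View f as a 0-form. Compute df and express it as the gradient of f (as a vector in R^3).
df = (3*x*(x + 2*z)) dx + (z) dy + (3*x^2 + y) dz; grad f = (3*x*(x + 2*z), z, 3*x^2 + y)

For a 0-form f, d f = (∂f/∂x) dx + (∂f/∂y) dy + (∂f/∂z) dz. The components of the vector representation are exactly the entries of grad f in Cartesian coordinates:
  ∂f/∂x = 3*x*(x + 2*z)
  ∂f/∂y = z
  ∂f/∂z = 3*x^2 + y.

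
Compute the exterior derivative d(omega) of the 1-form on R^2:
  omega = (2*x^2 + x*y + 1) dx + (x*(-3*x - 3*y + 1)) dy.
d(omega) = (-7*x - 3*y + 1) dx ∧ dy

For a 1-form omega = sum_i f_i dx_i, the exterior derivative is
  d(omega) = sum_{i < j} (∂f_j/∂x_i - ∂f_i/∂x_j) dx_i ∧ dx_j.
  coefficient of dx ∧ dy: ∂f_2/∂x - ∂f_1/∂y = ∂(x*(-3*x - 3*y + 1))/∂x - ∂(2*x^2 + x*y + 1)/∂y = -7*x - 3*y + 1
Assembling: d(omega) = (-7*x - 3*y + 1) dx ∧ dy.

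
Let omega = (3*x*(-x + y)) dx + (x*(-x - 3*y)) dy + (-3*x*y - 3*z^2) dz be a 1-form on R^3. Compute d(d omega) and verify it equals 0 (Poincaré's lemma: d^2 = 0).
d(d omega) = 0

Step 1: d omega = sum_{i<j} (∂f_j/∂x_i - ∂f_i/∂x_j) dx_i ∧ dx_j:
  coeff of dx ∧ dy: -5*x - 3*y
  coeff of dx ∧ dz: -3*y
  coeff of dy ∧ dz: -3*x
Step 2: Apply d again to each 2-form coefficient. The only possible 3-form in R^3 is dx ∧ dy ∧ dz, with coefficient
  ∂(coeff of dy∧dz)/∂x - ∂(coeff of dx∧dz)/∂y + ∂(coeff of dx∧dy)/∂z
  = ∂/∂x (-3*x) - ∂/∂y (-3*y) + ∂/∂z (-5*x - 3*y).
Each of these terms simplifies to sums of mixed partials that cancel in pairs. The result is 0 (by equality of mixed partials for smooth functions — Schwarz / Clairaut).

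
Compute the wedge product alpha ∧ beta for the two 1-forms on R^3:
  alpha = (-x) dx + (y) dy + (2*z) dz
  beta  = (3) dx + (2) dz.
alpha ∧ beta = (-2*x - 6*z) dx ∧ dz + (-3*y) dx ∧ dy + (2*y) dy ∧ dz

Distribute the wedge, using dx_i ∧ dx_j = -dx_j ∧ dx_i and dx_i ∧ dx_i = 0. For each pair (i, j) with i < j, the coefficient of dx_i ∧ dx_j in alpha ∧ beta is (alpha_i * beta_j - alpha_j * beta_i). Collecting: alpha ∧ beta = (-2*x - 6*z) dx ∧ dz + (-3*y) dx ∧ dy + (2*y) dy ∧ dz.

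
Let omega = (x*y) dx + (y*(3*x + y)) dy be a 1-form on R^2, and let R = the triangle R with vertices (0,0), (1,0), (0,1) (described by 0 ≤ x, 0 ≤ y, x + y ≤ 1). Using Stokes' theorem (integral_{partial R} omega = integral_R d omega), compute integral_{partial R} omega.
integral_(partial R) omega = 1/3

Stokes: integral_partial_R omega = integral_R d omega with d omega = (∂Q/∂x - ∂P/∂y) dx ∧ dy.
  ∂Q/∂x = 3*y
  ∂P/∂y = x
  integrand = ∂Q/∂x - ∂P/∂y = -x + 3*y.
Integrating over R: integral_0^1 integral_0^{1-x} (-x + 3*y) dy dx = 1/3.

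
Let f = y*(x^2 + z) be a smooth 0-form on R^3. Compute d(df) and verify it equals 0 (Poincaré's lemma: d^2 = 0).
d(df) = 0

Step 1: df = sum_i (∂f/∂x_i) dx_i = (2*x*y) dx + (x^2 + z) dy + (y) dz.
Step 2: Apply d again. Using the 1-form formula, the coefficient of dx ∧ dy in d(df) is ∂^2 f/∂x ∂y - ∂^2 f/∂y ∂x = (2*x) - (2*x) = 0 (equality of mixed partials for smooth f).
Similarly for dx ∧ dz and dy ∧ dz — all coefficients vanish. So d(df) = 0.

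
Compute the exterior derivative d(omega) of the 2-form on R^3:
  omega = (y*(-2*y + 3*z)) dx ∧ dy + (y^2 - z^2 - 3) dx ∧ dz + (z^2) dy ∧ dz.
d(omega) = (y) dx ∧ dy ∧ dz

For a 2-form omega = sum_{i<j} g_{ij} dx_i ∧ dx_j, the exterior derivative is
  d(omega) = sum_{i<j} d(g_{ij}) ∧ dx_i ∧ dx_j = sum_{i<j, k} (∂g_{ij}/∂x_k) dx_k ∧ dx_i ∧ dx_j.
Expand each term, using dx_k ∧ dx_i ∧ dx_j = sgn(permutation) dx_{(a)} ∧ dx_{(b)} ∧ dx_{(c)} with (a < b < c) sorted:
  d(y*(-2*y + 3*z)) includes (∂/∂z)(y*(-2*y + 3*z)) dz = (3*y) dz, which multiplied by dx ∧ dy gives (3*y) dx ∧ dy ∧ dz
  d(y^2 - z^2 - 3) includes (∂/∂y)(y^2 - z^2 - 3) dy = (2*y) dy, which multiplied by dx ∧ dz gives (-2*y) dx ∧ dy ∧ dz
Collecting like 3-forms: d(omega) = (y) dx ∧ dy ∧ dz.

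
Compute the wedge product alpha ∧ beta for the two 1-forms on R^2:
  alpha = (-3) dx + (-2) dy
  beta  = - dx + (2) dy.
alpha ∧ beta = (-8) dx ∧ dy

Distribute the wedge, using dx_i ∧ dx_j = -dx_j ∧ dx_i and dx_i ∧ dx_i = 0. For each pair (i, j) with i < j, the coefficient of dx_i ∧ dx_j in alpha ∧ beta is (alpha_i * beta_j - alpha_j * beta_i). Collecting: alpha ∧ beta = (-8) dx ∧ dy.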